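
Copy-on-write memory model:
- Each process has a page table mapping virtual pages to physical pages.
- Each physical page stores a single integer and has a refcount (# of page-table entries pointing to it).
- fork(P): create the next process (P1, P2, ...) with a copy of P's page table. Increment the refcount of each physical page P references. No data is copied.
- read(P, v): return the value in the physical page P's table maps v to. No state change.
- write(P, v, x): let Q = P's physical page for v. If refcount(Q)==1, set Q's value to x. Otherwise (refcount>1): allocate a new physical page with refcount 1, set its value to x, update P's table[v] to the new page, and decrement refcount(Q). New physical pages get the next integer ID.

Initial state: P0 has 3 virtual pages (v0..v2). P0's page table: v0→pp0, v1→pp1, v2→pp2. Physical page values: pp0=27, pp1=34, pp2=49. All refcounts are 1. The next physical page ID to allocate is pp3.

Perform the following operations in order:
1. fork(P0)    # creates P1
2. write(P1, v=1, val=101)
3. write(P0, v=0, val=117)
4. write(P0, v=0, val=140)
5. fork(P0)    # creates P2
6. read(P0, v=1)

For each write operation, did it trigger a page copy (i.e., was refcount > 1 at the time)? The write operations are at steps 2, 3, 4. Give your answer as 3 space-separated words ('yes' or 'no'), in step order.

Op 1: fork(P0) -> P1. 3 ppages; refcounts: pp0:2 pp1:2 pp2:2
Op 2: write(P1, v1, 101). refcount(pp1)=2>1 -> COPY to pp3. 4 ppages; refcounts: pp0:2 pp1:1 pp2:2 pp3:1
Op 3: write(P0, v0, 117). refcount(pp0)=2>1 -> COPY to pp4. 5 ppages; refcounts: pp0:1 pp1:1 pp2:2 pp3:1 pp4:1
Op 4: write(P0, v0, 140). refcount(pp4)=1 -> write in place. 5 ppages; refcounts: pp0:1 pp1:1 pp2:2 pp3:1 pp4:1
Op 5: fork(P0) -> P2. 5 ppages; refcounts: pp0:1 pp1:2 pp2:3 pp3:1 pp4:2
Op 6: read(P0, v1) -> 34. No state change.

yes yes no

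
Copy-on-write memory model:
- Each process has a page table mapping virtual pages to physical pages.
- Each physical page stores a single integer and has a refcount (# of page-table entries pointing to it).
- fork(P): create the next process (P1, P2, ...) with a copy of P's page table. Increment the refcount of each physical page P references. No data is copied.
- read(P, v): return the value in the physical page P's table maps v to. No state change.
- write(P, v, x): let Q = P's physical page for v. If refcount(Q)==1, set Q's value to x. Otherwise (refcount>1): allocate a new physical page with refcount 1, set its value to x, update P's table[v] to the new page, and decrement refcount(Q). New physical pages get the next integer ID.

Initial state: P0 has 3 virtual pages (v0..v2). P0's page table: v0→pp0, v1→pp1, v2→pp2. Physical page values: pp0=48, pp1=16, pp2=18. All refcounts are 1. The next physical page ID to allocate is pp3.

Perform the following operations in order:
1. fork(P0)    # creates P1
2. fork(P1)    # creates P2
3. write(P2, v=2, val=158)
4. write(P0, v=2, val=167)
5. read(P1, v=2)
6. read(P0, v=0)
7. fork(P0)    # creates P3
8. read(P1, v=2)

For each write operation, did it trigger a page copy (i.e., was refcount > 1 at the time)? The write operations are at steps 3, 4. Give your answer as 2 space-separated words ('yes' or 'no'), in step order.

Op 1: fork(P0) -> P1. 3 ppages; refcounts: pp0:2 pp1:2 pp2:2
Op 2: fork(P1) -> P2. 3 ppages; refcounts: pp0:3 pp1:3 pp2:3
Op 3: write(P2, v2, 158). refcount(pp2)=3>1 -> COPY to pp3. 4 ppages; refcounts: pp0:3 pp1:3 pp2:2 pp3:1
Op 4: write(P0, v2, 167). refcount(pp2)=2>1 -> COPY to pp4. 5 ppages; refcounts: pp0:3 pp1:3 pp2:1 pp3:1 pp4:1
Op 5: read(P1, v2) -> 18. No state change.
Op 6: read(P0, v0) -> 48. No state change.
Op 7: fork(P0) -> P3. 5 ppages; refcounts: pp0:4 pp1:4 pp2:1 pp3:1 pp4:2
Op 8: read(P1, v2) -> 18. No state change.

yes yes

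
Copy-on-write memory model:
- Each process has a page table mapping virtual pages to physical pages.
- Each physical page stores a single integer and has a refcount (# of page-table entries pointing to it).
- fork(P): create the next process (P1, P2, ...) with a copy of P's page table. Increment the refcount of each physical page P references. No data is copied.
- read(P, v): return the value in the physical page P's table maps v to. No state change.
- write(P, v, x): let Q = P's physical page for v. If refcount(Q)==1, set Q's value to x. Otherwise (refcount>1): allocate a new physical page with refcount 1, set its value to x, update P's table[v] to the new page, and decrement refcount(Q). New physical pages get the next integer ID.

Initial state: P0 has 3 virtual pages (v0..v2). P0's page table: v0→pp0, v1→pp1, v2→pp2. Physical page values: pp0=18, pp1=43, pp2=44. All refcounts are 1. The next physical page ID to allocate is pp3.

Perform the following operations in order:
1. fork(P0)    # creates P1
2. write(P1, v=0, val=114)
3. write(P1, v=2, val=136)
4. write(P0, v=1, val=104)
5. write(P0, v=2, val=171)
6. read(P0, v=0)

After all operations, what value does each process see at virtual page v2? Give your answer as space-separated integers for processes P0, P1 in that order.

Op 1: fork(P0) -> P1. 3 ppages; refcounts: pp0:2 pp1:2 pp2:2
Op 2: write(P1, v0, 114). refcount(pp0)=2>1 -> COPY to pp3. 4 ppages; refcounts: pp0:1 pp1:2 pp2:2 pp3:1
Op 3: write(P1, v2, 136). refcount(pp2)=2>1 -> COPY to pp4. 5 ppages; refcounts: pp0:1 pp1:2 pp2:1 pp3:1 pp4:1
Op 4: write(P0, v1, 104). refcount(pp1)=2>1 -> COPY to pp5. 6 ppages; refcounts: pp0:1 pp1:1 pp2:1 pp3:1 pp4:1 pp5:1
Op 5: write(P0, v2, 171). refcount(pp2)=1 -> write in place. 6 ppages; refcounts: pp0:1 pp1:1 pp2:1 pp3:1 pp4:1 pp5:1
Op 6: read(P0, v0) -> 18. No state change.
P0: v2 -> pp2 = 171
P1: v2 -> pp4 = 136

Answer: 171 136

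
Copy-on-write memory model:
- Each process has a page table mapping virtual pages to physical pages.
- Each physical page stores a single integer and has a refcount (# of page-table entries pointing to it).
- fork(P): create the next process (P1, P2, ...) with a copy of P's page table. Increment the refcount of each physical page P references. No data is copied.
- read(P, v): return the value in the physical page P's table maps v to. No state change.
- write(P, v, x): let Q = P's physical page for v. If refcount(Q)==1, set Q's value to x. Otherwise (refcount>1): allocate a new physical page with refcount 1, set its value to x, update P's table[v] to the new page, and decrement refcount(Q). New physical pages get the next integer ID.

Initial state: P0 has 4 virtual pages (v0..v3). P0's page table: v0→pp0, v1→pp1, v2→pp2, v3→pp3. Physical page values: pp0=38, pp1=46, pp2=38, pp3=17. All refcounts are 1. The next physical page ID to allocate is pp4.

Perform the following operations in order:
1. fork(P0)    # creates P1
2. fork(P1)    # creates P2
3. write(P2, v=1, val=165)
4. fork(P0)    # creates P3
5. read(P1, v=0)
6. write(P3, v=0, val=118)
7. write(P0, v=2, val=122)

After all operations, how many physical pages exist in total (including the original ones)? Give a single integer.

Op 1: fork(P0) -> P1. 4 ppages; refcounts: pp0:2 pp1:2 pp2:2 pp3:2
Op 2: fork(P1) -> P2. 4 ppages; refcounts: pp0:3 pp1:3 pp2:3 pp3:3
Op 3: write(P2, v1, 165). refcount(pp1)=3>1 -> COPY to pp4. 5 ppages; refcounts: pp0:3 pp1:2 pp2:3 pp3:3 pp4:1
Op 4: fork(P0) -> P3. 5 ppages; refcounts: pp0:4 pp1:3 pp2:4 pp3:4 pp4:1
Op 5: read(P1, v0) -> 38. No state change.
Op 6: write(P3, v0, 118). refcount(pp0)=4>1 -> COPY to pp5. 6 ppages; refcounts: pp0:3 pp1:3 pp2:4 pp3:4 pp4:1 pp5:1
Op 7: write(P0, v2, 122). refcount(pp2)=4>1 -> COPY to pp6. 7 ppages; refcounts: pp0:3 pp1:3 pp2:3 pp3:4 pp4:1 pp5:1 pp6:1

Answer: 7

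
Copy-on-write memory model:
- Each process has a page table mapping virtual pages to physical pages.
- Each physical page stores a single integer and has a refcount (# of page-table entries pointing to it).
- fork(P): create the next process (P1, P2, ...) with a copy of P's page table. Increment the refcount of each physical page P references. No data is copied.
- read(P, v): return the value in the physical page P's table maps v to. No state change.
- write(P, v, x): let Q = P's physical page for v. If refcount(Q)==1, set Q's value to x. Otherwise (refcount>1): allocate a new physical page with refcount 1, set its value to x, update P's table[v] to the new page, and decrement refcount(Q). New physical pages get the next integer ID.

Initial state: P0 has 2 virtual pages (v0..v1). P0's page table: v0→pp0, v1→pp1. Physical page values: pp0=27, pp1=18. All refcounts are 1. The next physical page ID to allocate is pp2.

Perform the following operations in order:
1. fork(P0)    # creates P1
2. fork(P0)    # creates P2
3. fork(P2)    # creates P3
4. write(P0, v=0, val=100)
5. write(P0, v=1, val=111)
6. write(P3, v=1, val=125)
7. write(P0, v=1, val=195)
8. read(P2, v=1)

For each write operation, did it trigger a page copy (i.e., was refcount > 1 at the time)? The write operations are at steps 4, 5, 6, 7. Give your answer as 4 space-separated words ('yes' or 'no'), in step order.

Op 1: fork(P0) -> P1. 2 ppages; refcounts: pp0:2 pp1:2
Op 2: fork(P0) -> P2. 2 ppages; refcounts: pp0:3 pp1:3
Op 3: fork(P2) -> P3. 2 ppages; refcounts: pp0:4 pp1:4
Op 4: write(P0, v0, 100). refcount(pp0)=4>1 -> COPY to pp2. 3 ppages; refcounts: pp0:3 pp1:4 pp2:1
Op 5: write(P0, v1, 111). refcount(pp1)=4>1 -> COPY to pp3. 4 ppages; refcounts: pp0:3 pp1:3 pp2:1 pp3:1
Op 6: write(P3, v1, 125). refcount(pp1)=3>1 -> COPY to pp4. 5 ppages; refcounts: pp0:3 pp1:2 pp2:1 pp3:1 pp4:1
Op 7: write(P0, v1, 195). refcount(pp3)=1 -> write in place. 5 ppages; refcounts: pp0:3 pp1:2 pp2:1 pp3:1 pp4:1
Op 8: read(P2, v1) -> 18. No state change.

yes yes yes no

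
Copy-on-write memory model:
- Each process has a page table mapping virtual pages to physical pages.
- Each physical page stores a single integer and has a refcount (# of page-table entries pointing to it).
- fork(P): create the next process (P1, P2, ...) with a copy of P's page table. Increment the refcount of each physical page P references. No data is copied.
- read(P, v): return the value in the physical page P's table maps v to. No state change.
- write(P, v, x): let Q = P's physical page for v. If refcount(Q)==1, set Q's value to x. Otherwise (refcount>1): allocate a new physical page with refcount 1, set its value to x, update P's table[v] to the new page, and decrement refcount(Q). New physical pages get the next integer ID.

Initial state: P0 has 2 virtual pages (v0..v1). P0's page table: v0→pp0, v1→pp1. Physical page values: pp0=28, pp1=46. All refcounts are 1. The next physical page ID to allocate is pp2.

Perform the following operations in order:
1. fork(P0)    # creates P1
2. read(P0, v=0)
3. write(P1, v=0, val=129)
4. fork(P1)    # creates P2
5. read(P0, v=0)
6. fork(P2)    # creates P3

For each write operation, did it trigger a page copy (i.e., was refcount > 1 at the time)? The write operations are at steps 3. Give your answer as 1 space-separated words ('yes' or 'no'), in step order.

Op 1: fork(P0) -> P1. 2 ppages; refcounts: pp0:2 pp1:2
Op 2: read(P0, v0) -> 28. No state change.
Op 3: write(P1, v0, 129). refcount(pp0)=2>1 -> COPY to pp2. 3 ppages; refcounts: pp0:1 pp1:2 pp2:1
Op 4: fork(P1) -> P2. 3 ppages; refcounts: pp0:1 pp1:3 pp2:2
Op 5: read(P0, v0) -> 28. No state change.
Op 6: fork(P2) -> P3. 3 ppages; refcounts: pp0:1 pp1:4 pp2:3

yes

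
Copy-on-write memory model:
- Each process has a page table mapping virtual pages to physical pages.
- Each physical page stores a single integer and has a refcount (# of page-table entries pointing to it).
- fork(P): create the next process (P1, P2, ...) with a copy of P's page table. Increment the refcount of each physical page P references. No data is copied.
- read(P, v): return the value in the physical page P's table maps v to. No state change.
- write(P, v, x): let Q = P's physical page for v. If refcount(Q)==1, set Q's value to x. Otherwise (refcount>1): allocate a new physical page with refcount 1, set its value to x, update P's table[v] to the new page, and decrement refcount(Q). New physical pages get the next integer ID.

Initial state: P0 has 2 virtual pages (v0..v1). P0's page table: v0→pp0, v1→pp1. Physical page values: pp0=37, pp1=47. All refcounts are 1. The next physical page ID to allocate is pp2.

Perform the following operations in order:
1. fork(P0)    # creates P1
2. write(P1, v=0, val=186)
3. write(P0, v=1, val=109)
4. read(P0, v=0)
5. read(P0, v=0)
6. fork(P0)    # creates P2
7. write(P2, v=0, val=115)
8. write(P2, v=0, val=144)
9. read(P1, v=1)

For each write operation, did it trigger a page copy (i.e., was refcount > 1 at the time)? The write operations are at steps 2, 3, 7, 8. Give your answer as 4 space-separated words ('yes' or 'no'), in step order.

Op 1: fork(P0) -> P1. 2 ppages; refcounts: pp0:2 pp1:2
Op 2: write(P1, v0, 186). refcount(pp0)=2>1 -> COPY to pp2. 3 ppages; refcounts: pp0:1 pp1:2 pp2:1
Op 3: write(P0, v1, 109). refcount(pp1)=2>1 -> COPY to pp3. 4 ppages; refcounts: pp0:1 pp1:1 pp2:1 pp3:1
Op 4: read(P0, v0) -> 37. No state change.
Op 5: read(P0, v0) -> 37. No state change.
Op 6: fork(P0) -> P2. 4 ppages; refcounts: pp0:2 pp1:1 pp2:1 pp3:2
Op 7: write(P2, v0, 115). refcount(pp0)=2>1 -> COPY to pp4. 5 ppages; refcounts: pp0:1 pp1:1 pp2:1 pp3:2 pp4:1
Op 8: write(P2, v0, 144). refcount(pp4)=1 -> write in place. 5 ppages; refcounts: pp0:1 pp1:1 pp2:1 pp3:2 pp4:1
Op 9: read(P1, v1) -> 47. No state change.

yes yes yes no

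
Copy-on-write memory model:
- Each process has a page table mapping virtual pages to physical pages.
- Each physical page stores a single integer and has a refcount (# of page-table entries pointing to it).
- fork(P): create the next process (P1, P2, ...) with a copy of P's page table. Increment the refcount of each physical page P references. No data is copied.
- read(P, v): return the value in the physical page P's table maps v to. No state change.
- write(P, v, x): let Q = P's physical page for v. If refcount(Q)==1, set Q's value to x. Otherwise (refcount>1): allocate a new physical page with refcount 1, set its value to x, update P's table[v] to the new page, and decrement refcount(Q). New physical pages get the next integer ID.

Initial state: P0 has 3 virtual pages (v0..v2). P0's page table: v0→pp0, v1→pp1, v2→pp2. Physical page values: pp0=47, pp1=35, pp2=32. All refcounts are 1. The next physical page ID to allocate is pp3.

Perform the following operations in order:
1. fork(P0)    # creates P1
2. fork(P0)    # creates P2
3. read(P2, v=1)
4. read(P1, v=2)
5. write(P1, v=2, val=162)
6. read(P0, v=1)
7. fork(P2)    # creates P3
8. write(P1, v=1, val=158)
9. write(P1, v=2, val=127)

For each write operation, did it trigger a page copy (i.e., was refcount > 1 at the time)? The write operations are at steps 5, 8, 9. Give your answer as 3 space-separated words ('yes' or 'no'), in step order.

Op 1: fork(P0) -> P1. 3 ppages; refcounts: pp0:2 pp1:2 pp2:2
Op 2: fork(P0) -> P2. 3 ppages; refcounts: pp0:3 pp1:3 pp2:3
Op 3: read(P2, v1) -> 35. No state change.
Op 4: read(P1, v2) -> 32. No state change.
Op 5: write(P1, v2, 162). refcount(pp2)=3>1 -> COPY to pp3. 4 ppages; refcounts: pp0:3 pp1:3 pp2:2 pp3:1
Op 6: read(P0, v1) -> 35. No state change.
Op 7: fork(P2) -> P3. 4 ppages; refcounts: pp0:4 pp1:4 pp2:3 pp3:1
Op 8: write(P1, v1, 158). refcount(pp1)=4>1 -> COPY to pp4. 5 ppages; refcounts: pp0:4 pp1:3 pp2:3 pp3:1 pp4:1
Op 9: write(P1, v2, 127). refcount(pp3)=1 -> write in place. 5 ppages; refcounts: pp0:4 pp1:3 pp2:3 pp3:1 pp4:1

yes yes no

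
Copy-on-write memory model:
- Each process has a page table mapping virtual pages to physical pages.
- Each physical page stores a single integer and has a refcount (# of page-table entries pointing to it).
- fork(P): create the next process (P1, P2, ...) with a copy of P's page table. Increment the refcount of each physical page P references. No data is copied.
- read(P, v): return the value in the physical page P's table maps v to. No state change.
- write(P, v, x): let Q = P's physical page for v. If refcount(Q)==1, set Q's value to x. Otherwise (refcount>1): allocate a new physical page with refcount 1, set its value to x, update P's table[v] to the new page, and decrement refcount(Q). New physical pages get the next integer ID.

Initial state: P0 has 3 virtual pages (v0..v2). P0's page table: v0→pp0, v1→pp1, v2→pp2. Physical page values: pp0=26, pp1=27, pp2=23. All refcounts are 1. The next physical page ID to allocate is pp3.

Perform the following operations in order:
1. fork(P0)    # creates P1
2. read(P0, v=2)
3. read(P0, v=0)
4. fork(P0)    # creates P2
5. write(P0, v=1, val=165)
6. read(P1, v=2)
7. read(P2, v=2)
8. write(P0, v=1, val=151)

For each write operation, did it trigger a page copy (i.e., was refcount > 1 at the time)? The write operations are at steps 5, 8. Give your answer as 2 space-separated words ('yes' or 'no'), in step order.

Op 1: fork(P0) -> P1. 3 ppages; refcounts: pp0:2 pp1:2 pp2:2
Op 2: read(P0, v2) -> 23. No state change.
Op 3: read(P0, v0) -> 26. No state change.
Op 4: fork(P0) -> P2. 3 ppages; refcounts: pp0:3 pp1:3 pp2:3
Op 5: write(P0, v1, 165). refcount(pp1)=3>1 -> COPY to pp3. 4 ppages; refcounts: pp0:3 pp1:2 pp2:3 pp3:1
Op 6: read(P1, v2) -> 23. No state change.
Op 7: read(P2, v2) -> 23. No state change.
Op 8: write(P0, v1, 151). refcount(pp3)=1 -> write in place. 4 ppages; refcounts: pp0:3 pp1:2 pp2:3 pp3:1

yes no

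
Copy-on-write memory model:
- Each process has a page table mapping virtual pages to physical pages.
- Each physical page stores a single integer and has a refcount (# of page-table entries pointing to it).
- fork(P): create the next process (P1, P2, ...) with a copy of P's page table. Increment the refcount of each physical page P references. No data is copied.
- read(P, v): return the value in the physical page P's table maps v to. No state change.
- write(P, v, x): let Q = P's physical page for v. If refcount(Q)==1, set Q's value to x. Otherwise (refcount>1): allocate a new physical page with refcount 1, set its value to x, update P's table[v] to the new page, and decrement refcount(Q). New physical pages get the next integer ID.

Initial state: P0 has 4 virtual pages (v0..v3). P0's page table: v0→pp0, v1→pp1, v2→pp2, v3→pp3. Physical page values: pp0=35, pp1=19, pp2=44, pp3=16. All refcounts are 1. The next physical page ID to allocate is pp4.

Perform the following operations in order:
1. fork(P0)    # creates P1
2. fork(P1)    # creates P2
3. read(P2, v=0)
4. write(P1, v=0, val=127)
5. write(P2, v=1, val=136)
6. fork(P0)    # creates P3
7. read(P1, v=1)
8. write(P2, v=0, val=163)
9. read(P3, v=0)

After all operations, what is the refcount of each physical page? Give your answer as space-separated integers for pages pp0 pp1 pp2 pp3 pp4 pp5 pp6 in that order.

Op 1: fork(P0) -> P1. 4 ppages; refcounts: pp0:2 pp1:2 pp2:2 pp3:2
Op 2: fork(P1) -> P2. 4 ppages; refcounts: pp0:3 pp1:3 pp2:3 pp3:3
Op 3: read(P2, v0) -> 35. No state change.
Op 4: write(P1, v0, 127). refcount(pp0)=3>1 -> COPY to pp4. 5 ppages; refcounts: pp0:2 pp1:3 pp2:3 pp3:3 pp4:1
Op 5: write(P2, v1, 136). refcount(pp1)=3>1 -> COPY to pp5. 6 ppages; refcounts: pp0:2 pp1:2 pp2:3 pp3:3 pp4:1 pp5:1
Op 6: fork(P0) -> P3. 6 ppages; refcounts: pp0:3 pp1:3 pp2:4 pp3:4 pp4:1 pp5:1
Op 7: read(P1, v1) -> 19. No state change.
Op 8: write(P2, v0, 163). refcount(pp0)=3>1 -> COPY to pp6. 7 ppages; refcounts: pp0:2 pp1:3 pp2:4 pp3:4 pp4:1 pp5:1 pp6:1
Op 9: read(P3, v0) -> 35. No state change.

Answer: 2 3 4 4 1 1 1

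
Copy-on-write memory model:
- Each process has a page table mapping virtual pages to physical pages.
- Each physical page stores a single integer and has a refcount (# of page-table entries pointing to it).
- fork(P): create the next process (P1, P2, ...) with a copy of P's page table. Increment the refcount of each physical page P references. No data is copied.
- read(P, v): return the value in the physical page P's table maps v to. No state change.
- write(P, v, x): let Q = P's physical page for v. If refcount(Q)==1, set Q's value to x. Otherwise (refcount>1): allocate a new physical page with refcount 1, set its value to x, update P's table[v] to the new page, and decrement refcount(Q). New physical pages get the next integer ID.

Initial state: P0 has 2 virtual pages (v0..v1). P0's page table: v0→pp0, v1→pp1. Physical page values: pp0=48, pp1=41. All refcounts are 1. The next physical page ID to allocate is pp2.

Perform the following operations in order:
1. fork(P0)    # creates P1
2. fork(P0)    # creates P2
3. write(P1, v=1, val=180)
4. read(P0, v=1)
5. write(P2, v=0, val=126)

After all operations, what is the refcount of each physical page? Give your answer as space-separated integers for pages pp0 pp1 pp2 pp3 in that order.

Answer: 2 2 1 1

Derivation:
Op 1: fork(P0) -> P1. 2 ppages; refcounts: pp0:2 pp1:2
Op 2: fork(P0) -> P2. 2 ppages; refcounts: pp0:3 pp1:3
Op 3: write(P1, v1, 180). refcount(pp1)=3>1 -> COPY to pp2. 3 ppages; refcounts: pp0:3 pp1:2 pp2:1
Op 4: read(P0, v1) -> 41. No state change.
Op 5: write(P2, v0, 126). refcount(pp0)=3>1 -> COPY to pp3. 4 ppages; refcounts: pp0:2 pp1:2 pp2:1 pp3:1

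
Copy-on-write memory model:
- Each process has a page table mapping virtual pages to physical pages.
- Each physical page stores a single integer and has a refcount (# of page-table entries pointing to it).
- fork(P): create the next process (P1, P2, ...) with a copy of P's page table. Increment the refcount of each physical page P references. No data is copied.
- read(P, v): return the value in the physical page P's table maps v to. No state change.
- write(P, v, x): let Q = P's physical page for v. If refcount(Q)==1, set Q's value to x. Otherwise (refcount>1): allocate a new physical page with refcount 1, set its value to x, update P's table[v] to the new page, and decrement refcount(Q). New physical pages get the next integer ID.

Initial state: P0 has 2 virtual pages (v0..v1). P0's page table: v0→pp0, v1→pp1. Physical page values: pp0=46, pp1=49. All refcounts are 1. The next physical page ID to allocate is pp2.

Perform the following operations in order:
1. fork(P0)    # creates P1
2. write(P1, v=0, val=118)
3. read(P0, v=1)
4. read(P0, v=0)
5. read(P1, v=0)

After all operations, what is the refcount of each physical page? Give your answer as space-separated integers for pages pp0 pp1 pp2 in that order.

Answer: 1 2 1

Derivation:
Op 1: fork(P0) -> P1. 2 ppages; refcounts: pp0:2 pp1:2
Op 2: write(P1, v0, 118). refcount(pp0)=2>1 -> COPY to pp2. 3 ppages; refcounts: pp0:1 pp1:2 pp2:1
Op 3: read(P0, v1) -> 49. No state change.
Op 4: read(P0, v0) -> 46. No state change.
Op 5: read(P1, v0) -> 118. No state change.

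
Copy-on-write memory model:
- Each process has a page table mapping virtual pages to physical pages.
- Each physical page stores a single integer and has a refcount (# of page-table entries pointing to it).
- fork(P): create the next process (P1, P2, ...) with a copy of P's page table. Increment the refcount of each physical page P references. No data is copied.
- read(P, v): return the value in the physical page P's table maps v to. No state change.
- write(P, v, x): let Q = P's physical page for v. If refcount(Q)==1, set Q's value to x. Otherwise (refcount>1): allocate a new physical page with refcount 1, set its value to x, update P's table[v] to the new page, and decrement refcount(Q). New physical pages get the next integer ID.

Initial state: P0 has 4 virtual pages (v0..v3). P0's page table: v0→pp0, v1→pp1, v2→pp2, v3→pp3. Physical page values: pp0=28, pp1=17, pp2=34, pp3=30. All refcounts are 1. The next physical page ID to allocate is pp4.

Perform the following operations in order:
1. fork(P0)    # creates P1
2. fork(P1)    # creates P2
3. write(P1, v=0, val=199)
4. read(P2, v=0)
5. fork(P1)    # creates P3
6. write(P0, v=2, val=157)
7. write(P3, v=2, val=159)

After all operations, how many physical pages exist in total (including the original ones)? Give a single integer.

Answer: 7

Derivation:
Op 1: fork(P0) -> P1. 4 ppages; refcounts: pp0:2 pp1:2 pp2:2 pp3:2
Op 2: fork(P1) -> P2. 4 ppages; refcounts: pp0:3 pp1:3 pp2:3 pp3:3
Op 3: write(P1, v0, 199). refcount(pp0)=3>1 -> COPY to pp4. 5 ppages; refcounts: pp0:2 pp1:3 pp2:3 pp3:3 pp4:1
Op 4: read(P2, v0) -> 28. No state change.
Op 5: fork(P1) -> P3. 5 ppages; refcounts: pp0:2 pp1:4 pp2:4 pp3:4 pp4:2
Op 6: write(P0, v2, 157). refcount(pp2)=4>1 -> COPY to pp5. 6 ppages; refcounts: pp0:2 pp1:4 pp2:3 pp3:4 pp4:2 pp5:1
Op 7: write(P3, v2, 159). refcount(pp2)=3>1 -> COPY to pp6. 7 ppages; refcounts: pp0:2 pp1:4 pp2:2 pp3:4 pp4:2 pp5:1 pp6:1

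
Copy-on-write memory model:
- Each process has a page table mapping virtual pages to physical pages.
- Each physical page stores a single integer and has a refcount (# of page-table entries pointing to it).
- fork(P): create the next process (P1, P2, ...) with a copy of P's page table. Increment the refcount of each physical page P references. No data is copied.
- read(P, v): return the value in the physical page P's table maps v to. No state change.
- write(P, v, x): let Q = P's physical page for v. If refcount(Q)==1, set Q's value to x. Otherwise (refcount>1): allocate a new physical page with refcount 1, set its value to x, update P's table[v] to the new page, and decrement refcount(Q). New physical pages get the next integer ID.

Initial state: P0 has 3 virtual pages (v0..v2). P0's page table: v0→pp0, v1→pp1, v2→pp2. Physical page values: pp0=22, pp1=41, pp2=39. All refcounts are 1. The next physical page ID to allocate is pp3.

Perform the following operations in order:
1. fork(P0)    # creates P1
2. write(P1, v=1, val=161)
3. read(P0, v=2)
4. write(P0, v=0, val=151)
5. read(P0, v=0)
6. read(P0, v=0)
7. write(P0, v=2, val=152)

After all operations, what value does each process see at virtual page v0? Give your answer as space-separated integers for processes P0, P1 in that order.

Answer: 151 22

Derivation:
Op 1: fork(P0) -> P1. 3 ppages; refcounts: pp0:2 pp1:2 pp2:2
Op 2: write(P1, v1, 161). refcount(pp1)=2>1 -> COPY to pp3. 4 ppages; refcounts: pp0:2 pp1:1 pp2:2 pp3:1
Op 3: read(P0, v2) -> 39. No state change.
Op 4: write(P0, v0, 151). refcount(pp0)=2>1 -> COPY to pp4. 5 ppages; refcounts: pp0:1 pp1:1 pp2:2 pp3:1 pp4:1
Op 5: read(P0, v0) -> 151. No state change.
Op 6: read(P0, v0) -> 151. No state change.
Op 7: write(P0, v2, 152). refcount(pp2)=2>1 -> COPY to pp5. 6 ppages; refcounts: pp0:1 pp1:1 pp2:1 pp3:1 pp4:1 pp5:1
P0: v0 -> pp4 = 151
P1: v0 -> pp0 = 22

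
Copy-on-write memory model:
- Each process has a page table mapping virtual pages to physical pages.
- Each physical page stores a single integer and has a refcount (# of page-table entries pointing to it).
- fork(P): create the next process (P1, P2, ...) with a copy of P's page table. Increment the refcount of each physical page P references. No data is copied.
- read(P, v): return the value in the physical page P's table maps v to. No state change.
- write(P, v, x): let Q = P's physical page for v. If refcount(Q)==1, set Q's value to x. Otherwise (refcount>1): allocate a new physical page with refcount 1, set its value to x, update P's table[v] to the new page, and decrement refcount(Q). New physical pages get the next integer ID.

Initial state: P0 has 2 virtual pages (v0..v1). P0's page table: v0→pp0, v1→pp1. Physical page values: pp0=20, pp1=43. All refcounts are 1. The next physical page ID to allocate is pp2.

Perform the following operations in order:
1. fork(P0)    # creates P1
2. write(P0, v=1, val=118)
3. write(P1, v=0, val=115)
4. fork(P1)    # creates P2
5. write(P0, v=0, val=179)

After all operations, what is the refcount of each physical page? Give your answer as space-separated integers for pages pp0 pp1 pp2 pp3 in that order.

Op 1: fork(P0) -> P1. 2 ppages; refcounts: pp0:2 pp1:2
Op 2: write(P0, v1, 118). refcount(pp1)=2>1 -> COPY to pp2. 3 ppages; refcounts: pp0:2 pp1:1 pp2:1
Op 3: write(P1, v0, 115). refcount(pp0)=2>1 -> COPY to pp3. 4 ppages; refcounts: pp0:1 pp1:1 pp2:1 pp3:1
Op 4: fork(P1) -> P2. 4 ppages; refcounts: pp0:1 pp1:2 pp2:1 pp3:2
Op 5: write(P0, v0, 179). refcount(pp0)=1 -> write in place. 4 ppages; refcounts: pp0:1 pp1:2 pp2:1 pp3:2

Answer: 1 2 1 2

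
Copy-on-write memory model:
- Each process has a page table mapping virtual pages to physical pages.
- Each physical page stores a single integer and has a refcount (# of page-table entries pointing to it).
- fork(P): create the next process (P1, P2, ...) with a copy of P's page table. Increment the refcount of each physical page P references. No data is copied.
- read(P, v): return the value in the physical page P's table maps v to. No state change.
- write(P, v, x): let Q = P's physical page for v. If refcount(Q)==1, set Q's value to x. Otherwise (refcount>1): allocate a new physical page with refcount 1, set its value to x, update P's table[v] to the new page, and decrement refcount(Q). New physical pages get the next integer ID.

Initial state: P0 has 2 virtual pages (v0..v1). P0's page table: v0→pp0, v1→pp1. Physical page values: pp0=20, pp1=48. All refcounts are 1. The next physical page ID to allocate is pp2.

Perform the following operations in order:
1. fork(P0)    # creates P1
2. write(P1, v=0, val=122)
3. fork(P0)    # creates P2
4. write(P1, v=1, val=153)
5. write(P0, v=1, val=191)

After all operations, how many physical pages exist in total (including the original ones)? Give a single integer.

Op 1: fork(P0) -> P1. 2 ppages; refcounts: pp0:2 pp1:2
Op 2: write(P1, v0, 122). refcount(pp0)=2>1 -> COPY to pp2. 3 ppages; refcounts: pp0:1 pp1:2 pp2:1
Op 3: fork(P0) -> P2. 3 ppages; refcounts: pp0:2 pp1:3 pp2:1
Op 4: write(P1, v1, 153). refcount(pp1)=3>1 -> COPY to pp3. 4 ppages; refcounts: pp0:2 pp1:2 pp2:1 pp3:1
Op 5: write(P0, v1, 191). refcount(pp1)=2>1 -> COPY to pp4. 5 ppages; refcounts: pp0:2 pp1:1 pp2:1 pp3:1 pp4:1

Answer: 5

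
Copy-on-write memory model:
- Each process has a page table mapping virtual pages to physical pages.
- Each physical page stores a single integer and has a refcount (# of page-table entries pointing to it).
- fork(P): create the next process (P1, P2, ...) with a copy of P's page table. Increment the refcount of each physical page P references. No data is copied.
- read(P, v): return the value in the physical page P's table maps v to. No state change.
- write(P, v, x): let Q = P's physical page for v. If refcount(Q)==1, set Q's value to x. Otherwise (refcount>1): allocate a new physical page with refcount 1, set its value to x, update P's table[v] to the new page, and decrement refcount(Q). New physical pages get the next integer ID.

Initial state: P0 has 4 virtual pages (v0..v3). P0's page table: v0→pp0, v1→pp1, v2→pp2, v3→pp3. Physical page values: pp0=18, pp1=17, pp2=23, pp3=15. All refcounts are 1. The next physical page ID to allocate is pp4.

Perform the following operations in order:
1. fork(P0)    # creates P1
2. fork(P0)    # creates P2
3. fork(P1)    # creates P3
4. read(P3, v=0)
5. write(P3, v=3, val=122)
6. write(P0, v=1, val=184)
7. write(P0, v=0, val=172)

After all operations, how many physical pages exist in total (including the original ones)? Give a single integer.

Op 1: fork(P0) -> P1. 4 ppages; refcounts: pp0:2 pp1:2 pp2:2 pp3:2
Op 2: fork(P0) -> P2. 4 ppages; refcounts: pp0:3 pp1:3 pp2:3 pp3:3
Op 3: fork(P1) -> P3. 4 ppages; refcounts: pp0:4 pp1:4 pp2:4 pp3:4
Op 4: read(P3, v0) -> 18. No state change.
Op 5: write(P3, v3, 122). refcount(pp3)=4>1 -> COPY to pp4. 5 ppages; refcounts: pp0:4 pp1:4 pp2:4 pp3:3 pp4:1
Op 6: write(P0, v1, 184). refcount(pp1)=4>1 -> COPY to pp5. 6 ppages; refcounts: pp0:4 pp1:3 pp2:4 pp3:3 pp4:1 pp5:1
Op 7: write(P0, v0, 172). refcount(pp0)=4>1 -> COPY to pp6. 7 ppages; refcounts: pp0:3 pp1:3 pp2:4 pp3:3 pp4:1 pp5:1 pp6:1

Answer: 7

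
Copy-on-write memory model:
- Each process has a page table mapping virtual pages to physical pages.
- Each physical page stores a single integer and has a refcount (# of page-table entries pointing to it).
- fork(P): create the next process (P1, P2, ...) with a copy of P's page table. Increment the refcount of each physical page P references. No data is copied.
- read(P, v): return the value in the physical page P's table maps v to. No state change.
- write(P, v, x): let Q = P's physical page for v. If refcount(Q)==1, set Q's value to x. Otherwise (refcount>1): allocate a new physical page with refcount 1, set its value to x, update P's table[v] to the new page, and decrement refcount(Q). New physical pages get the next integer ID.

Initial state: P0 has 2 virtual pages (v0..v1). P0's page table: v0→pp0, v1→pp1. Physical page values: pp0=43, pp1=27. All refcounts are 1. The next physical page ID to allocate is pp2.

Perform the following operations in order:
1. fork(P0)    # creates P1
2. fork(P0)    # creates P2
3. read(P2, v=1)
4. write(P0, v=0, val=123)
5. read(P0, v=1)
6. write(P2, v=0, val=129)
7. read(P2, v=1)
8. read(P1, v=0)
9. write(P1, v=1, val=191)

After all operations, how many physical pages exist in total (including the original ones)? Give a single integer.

Op 1: fork(P0) -> P1. 2 ppages; refcounts: pp0:2 pp1:2
Op 2: fork(P0) -> P2. 2 ppages; refcounts: pp0:3 pp1:3
Op 3: read(P2, v1) -> 27. No state change.
Op 4: write(P0, v0, 123). refcount(pp0)=3>1 -> COPY to pp2. 3 ppages; refcounts: pp0:2 pp1:3 pp2:1
Op 5: read(P0, v1) -> 27. No state change.
Op 6: write(P2, v0, 129). refcount(pp0)=2>1 -> COPY to pp3. 4 ppages; refcounts: pp0:1 pp1:3 pp2:1 pp3:1
Op 7: read(P2, v1) -> 27. No state change.
Op 8: read(P1, v0) -> 43. No state change.
Op 9: write(P1, v1, 191). refcount(pp1)=3>1 -> COPY to pp4. 5 ppages; refcounts: pp0:1 pp1:2 pp2:1 pp3:1 pp4:1

Answer: 5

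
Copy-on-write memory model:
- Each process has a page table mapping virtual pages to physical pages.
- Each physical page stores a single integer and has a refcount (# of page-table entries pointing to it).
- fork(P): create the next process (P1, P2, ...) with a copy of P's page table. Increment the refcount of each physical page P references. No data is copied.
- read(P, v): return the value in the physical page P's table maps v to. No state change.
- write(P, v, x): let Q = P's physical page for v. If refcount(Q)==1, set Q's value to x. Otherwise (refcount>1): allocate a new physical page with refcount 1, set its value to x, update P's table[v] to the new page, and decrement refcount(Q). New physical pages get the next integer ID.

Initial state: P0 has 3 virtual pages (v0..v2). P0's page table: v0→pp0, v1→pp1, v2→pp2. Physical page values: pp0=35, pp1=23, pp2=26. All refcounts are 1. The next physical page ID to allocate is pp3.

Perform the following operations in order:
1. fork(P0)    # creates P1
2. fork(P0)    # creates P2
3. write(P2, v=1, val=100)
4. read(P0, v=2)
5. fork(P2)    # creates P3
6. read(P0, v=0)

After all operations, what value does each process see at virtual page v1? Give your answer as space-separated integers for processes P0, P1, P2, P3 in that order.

Op 1: fork(P0) -> P1. 3 ppages; refcounts: pp0:2 pp1:2 pp2:2
Op 2: fork(P0) -> P2. 3 ppages; refcounts: pp0:3 pp1:3 pp2:3
Op 3: write(P2, v1, 100). refcount(pp1)=3>1 -> COPY to pp3. 4 ppages; refcounts: pp0:3 pp1:2 pp2:3 pp3:1
Op 4: read(P0, v2) -> 26. No state change.
Op 5: fork(P2) -> P3. 4 ppages; refcounts: pp0:4 pp1:2 pp2:4 pp3:2
Op 6: read(P0, v0) -> 35. No state change.
P0: v1 -> pp1 = 23
P1: v1 -> pp1 = 23
P2: v1 -> pp3 = 100
P3: v1 -> pp3 = 100

Answer: 23 23 100 100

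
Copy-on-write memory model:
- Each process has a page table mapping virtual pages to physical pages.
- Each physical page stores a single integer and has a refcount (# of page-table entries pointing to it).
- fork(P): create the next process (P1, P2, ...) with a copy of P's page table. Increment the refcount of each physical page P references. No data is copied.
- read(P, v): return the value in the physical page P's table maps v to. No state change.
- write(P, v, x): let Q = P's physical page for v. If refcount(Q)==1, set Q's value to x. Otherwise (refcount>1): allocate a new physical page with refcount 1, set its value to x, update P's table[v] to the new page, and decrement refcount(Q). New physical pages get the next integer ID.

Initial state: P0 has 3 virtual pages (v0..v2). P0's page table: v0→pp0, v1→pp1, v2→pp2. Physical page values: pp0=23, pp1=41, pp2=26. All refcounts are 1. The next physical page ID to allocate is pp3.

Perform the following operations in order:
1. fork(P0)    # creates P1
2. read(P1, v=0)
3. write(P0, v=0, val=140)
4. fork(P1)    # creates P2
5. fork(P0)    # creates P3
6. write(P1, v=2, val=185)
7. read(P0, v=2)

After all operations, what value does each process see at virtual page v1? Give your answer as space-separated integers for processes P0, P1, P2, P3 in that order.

Answer: 41 41 41 41

Derivation:
Op 1: fork(P0) -> P1. 3 ppages; refcounts: pp0:2 pp1:2 pp2:2
Op 2: read(P1, v0) -> 23. No state change.
Op 3: write(P0, v0, 140). refcount(pp0)=2>1 -> COPY to pp3. 4 ppages; refcounts: pp0:1 pp1:2 pp2:2 pp3:1
Op 4: fork(P1) -> P2. 4 ppages; refcounts: pp0:2 pp1:3 pp2:3 pp3:1
Op 5: fork(P0) -> P3. 4 ppages; refcounts: pp0:2 pp1:4 pp2:4 pp3:2
Op 6: write(P1, v2, 185). refcount(pp2)=4>1 -> COPY to pp4. 5 ppages; refcounts: pp0:2 pp1:4 pp2:3 pp3:2 pp4:1
Op 7: read(P0, v2) -> 26. No state change.
P0: v1 -> pp1 = 41
P1: v1 -> pp1 = 41
P2: v1 -> pp1 = 41
P3: v1 -> pp1 = 41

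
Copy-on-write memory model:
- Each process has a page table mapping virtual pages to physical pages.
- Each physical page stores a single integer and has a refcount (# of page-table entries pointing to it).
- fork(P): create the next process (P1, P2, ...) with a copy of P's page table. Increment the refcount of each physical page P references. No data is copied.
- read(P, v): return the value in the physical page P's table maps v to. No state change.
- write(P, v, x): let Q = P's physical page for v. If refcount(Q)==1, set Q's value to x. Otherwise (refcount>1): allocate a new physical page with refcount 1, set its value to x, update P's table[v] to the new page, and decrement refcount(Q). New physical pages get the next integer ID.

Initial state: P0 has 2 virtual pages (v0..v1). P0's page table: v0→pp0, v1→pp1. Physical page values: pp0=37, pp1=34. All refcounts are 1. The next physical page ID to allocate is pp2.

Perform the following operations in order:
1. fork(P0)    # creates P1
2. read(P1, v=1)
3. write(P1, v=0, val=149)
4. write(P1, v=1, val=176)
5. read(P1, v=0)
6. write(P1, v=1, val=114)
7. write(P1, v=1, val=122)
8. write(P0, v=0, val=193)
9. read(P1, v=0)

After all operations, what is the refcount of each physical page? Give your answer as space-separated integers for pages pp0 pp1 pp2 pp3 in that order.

Answer: 1 1 1 1

Derivation:
Op 1: fork(P0) -> P1. 2 ppages; refcounts: pp0:2 pp1:2
Op 2: read(P1, v1) -> 34. No state change.
Op 3: write(P1, v0, 149). refcount(pp0)=2>1 -> COPY to pp2. 3 ppages; refcounts: pp0:1 pp1:2 pp2:1
Op 4: write(P1, v1, 176). refcount(pp1)=2>1 -> COPY to pp3. 4 ppages; refcounts: pp0:1 pp1:1 pp2:1 pp3:1
Op 5: read(P1, v0) -> 149. No state change.
Op 6: write(P1, v1, 114). refcount(pp3)=1 -> write in place. 4 ppages; refcounts: pp0:1 pp1:1 pp2:1 pp3:1
Op 7: write(P1, v1, 122). refcount(pp3)=1 -> write in place. 4 ppages; refcounts: pp0:1 pp1:1 pp2:1 pp3:1
Op 8: write(P0, v0, 193). refcount(pp0)=1 -> write in place. 4 ppages; refcounts: pp0:1 pp1:1 pp2:1 pp3:1
Op 9: read(P1, v0) -> 149. No state change.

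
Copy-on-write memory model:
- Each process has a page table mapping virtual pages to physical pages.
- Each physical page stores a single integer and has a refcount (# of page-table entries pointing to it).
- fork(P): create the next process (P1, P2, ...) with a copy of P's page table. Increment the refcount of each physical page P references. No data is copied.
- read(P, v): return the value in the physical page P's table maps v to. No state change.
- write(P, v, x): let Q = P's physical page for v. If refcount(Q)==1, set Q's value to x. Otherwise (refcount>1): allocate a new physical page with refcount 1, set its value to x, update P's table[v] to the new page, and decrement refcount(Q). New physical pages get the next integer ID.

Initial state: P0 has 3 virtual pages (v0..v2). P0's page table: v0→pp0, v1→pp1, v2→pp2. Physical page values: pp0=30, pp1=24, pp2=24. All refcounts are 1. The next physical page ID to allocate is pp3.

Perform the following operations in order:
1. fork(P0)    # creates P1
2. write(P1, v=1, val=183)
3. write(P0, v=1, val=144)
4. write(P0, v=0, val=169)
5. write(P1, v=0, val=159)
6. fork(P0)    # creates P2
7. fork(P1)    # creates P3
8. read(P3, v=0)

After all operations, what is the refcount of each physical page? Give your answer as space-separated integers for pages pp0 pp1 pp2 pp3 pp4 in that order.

Op 1: fork(P0) -> P1. 3 ppages; refcounts: pp0:2 pp1:2 pp2:2
Op 2: write(P1, v1, 183). refcount(pp1)=2>1 -> COPY to pp3. 4 ppages; refcounts: pp0:2 pp1:1 pp2:2 pp3:1
Op 3: write(P0, v1, 144). refcount(pp1)=1 -> write in place. 4 ppages; refcounts: pp0:2 pp1:1 pp2:2 pp3:1
Op 4: write(P0, v0, 169). refcount(pp0)=2>1 -> COPY to pp4. 5 ppages; refcounts: pp0:1 pp1:1 pp2:2 pp3:1 pp4:1
Op 5: write(P1, v0, 159). refcount(pp0)=1 -> write in place. 5 ppages; refcounts: pp0:1 pp1:1 pp2:2 pp3:1 pp4:1
Op 6: fork(P0) -> P2. 5 ppages; refcounts: pp0:1 pp1:2 pp2:3 pp3:1 pp4:2
Op 7: fork(P1) -> P3. 5 ppages; refcounts: pp0:2 pp1:2 pp2:4 pp3:2 pp4:2
Op 8: read(P3, v0) -> 159. No state change.

Answer: 2 2 4 2 2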